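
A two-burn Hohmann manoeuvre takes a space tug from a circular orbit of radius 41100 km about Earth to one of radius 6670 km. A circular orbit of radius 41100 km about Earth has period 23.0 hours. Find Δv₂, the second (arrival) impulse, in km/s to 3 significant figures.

From Kepler's third law T² = 4π²r³/μ at r = 41100 km, T = 23.0 hours = 23.0 × 3600 s = 82800 s: μ = 4π²r³/T² = 3.99783×10^5 km³/s².
Transfer-ellipse semi-major axis a_t = (r₁ + r₂)/2 = (41100 + 6670)/2 = 23885 km.
On the circular orbit at r = 6670 km, v_c = √(μ/r) = 7.7419 km/s.
Vis-viva on the transfer ellipse at r = 6670 km gives v_t = √[μ(2/r − 1/a_t)] = 10.156 km/s.
Δv₂ = |v_t − v_c| = |10.156 − 7.7419| = 2.414 km/s.

Δv₂ = 2.41 km/s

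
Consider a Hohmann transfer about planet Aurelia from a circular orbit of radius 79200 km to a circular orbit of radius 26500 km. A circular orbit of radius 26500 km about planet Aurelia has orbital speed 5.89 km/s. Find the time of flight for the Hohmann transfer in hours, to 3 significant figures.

From the circular-orbit relation v² = μ/r at r = 26500 km: μ = v²r = (5.89)² × 26500 = 9.19341×10^5 km³/s².
Transfer-ellipse semi-major axis a_t = (r₁ + r₂)/2 = (79200 + 26500)/2 = 52850 km.
Half the transfer-orbit period gives t = π√(a_t³/μ) = 39810 s.
Converting: 39810 s ÷ 3600 s/hour = 11.1 hours.

t = 11.1 hours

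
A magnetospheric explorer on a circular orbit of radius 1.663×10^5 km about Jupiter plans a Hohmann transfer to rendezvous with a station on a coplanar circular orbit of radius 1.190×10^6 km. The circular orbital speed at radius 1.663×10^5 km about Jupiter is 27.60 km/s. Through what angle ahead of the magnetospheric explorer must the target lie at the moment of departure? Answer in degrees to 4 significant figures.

φ = 102.6°

From the circular-orbit relation v² = μ/r at r = 1.663×10^5 km: μ = v²r = (27.60)² × 1.663×10^5 = 1.26681×10^8 km³/s².
The Hohmann ellipse has a_t = (r₁ + r₂)/2 = 6.7815×10^5 km.
Transfer time t = π√(a_t³/μ) = 1.5588×10^5 s.
Target angular speed ω₂ = √(μ/r₂³) = 8.6703×10^-6 rad/s.
Angle swept by the target during transfer: ω₂·t = 1.3515 rad = 77.44°.
The magnetospheric explorer traverses 180° on the transfer ellipse, so the target must lead by 180° − 77.44° = 102.6°.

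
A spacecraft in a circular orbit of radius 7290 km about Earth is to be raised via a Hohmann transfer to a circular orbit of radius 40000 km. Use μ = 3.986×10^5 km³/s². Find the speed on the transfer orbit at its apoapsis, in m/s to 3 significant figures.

The Hohmann ellipse has a_t = (r₁ + r₂)/2 = 23645 km.
The apoapsis of the transfer ellipse is at r = 40000 km.
From the vis-viva equation, v = √[μ(2/r − 1/a_t)] = 1.753 km/s.

v = 1750 m/s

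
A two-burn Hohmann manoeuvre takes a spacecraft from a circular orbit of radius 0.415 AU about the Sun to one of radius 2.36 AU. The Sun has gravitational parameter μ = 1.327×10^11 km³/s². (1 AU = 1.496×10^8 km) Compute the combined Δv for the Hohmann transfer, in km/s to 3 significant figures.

In km: r₁ = 0.415 × 1.496×10^8 = 6.2084×10^7 km; r₂ = 2.36 × 1.496×10^8 = 3.53056×10^8 km.
The Hohmann ellipse has a_t = (r₁ + r₂)/2 = 2.0757×10^8 km.
Circular speed at r₁: v₁ = √(μ/r₁) = √(1.327×10^11/6.2084×10^7) = 46.2323 km/s.
Transfer-orbit speed at r₁ (vis-viva): v_p = √[μ(2/r₁ − 1/a_t)] = 60.2955 km/s.
First burn Δv₁ = |v_p − v₁| = 14.063 km/s.
At r₂, v₂ = √(μ/r₂) = 19.3871 km/s.
Transfer-orbit speed at r₂: v_a = √[μ(2/r₂ − 1/a_t)] = 10.6028 km/s.
Second burn Δv₂ = |v₂ − v_a| = 8.7843 km/s.
Total Δv = Δv₁ + Δv₂ = 22.85 km/s.

Δv = 22.8 km/s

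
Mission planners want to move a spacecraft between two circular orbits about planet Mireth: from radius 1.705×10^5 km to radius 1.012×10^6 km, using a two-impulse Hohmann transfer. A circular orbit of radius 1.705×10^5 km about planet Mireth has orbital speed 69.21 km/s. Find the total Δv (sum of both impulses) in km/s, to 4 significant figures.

From the circular-orbit relation v² = μ/r at r = 1.705×10^5 km: μ = v²r = (69.21)² × 1.705×10^5 = 8.16699×10^8 km³/s².
Semi-major axis of the transfer orbit: a_t = (1.705×10^5 + 1.012×10^6)/2 = 5.9125×10^5 km.
At r₁ the circular-orbit speed is v₁ = √(μ/r₁) = 69.21 km/s.
Transfer-orbit speed at r₁ (v² = μ(2/r − 1/a)): v_p = √[μ(2/r₁ − 1/a_t)] = 90.55 km/s.
First burn Δv₁ = |v_p − v₁| = 21.34 km/s.
Circular speed at r₂: v₂ = √(μ/r₂) = 28.41 km/s.
Transfer-orbit speed at r₂: v_a = √[μ(2/r₂ − 1/a_t)] = 15.26 km/s.
Second burn Δv₂ = |v₂ − v_a| = 13.15 km/s.
Total Δv = Δv₁ + Δv₂ = 34.49 km/s.

Δv = 34.49 km/s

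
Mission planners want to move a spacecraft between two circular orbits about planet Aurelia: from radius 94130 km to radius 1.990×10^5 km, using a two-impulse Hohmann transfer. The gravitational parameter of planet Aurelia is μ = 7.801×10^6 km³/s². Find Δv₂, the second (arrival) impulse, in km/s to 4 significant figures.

Δv₂ = 1.243 km/s

The Hohmann ellipse has a_t = (r₁ + r₂)/2 = 1.46565×10^5 km.
On the circular orbit at r = 1.990×10^5 km, v_c = √(μ/r) = 6.261 km/s.
Vis-viva on the transfer ellipse at r = 1.990×10^5 km gives v_t = √[μ(2/r − 1/a_t)] = 5.018 km/s.
Δv₂ = |v_t − v_c| = |5.018 − 6.261| = 1.243 km/s.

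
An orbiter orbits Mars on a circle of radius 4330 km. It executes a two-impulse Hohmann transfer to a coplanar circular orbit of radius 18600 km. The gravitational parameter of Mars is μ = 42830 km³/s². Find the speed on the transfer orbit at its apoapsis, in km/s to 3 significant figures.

v = 0.933 km/s

The Hohmann ellipse has a_t = (r₁ + r₂)/2 = 11465 km.
At apoapsis, r = 18600 km.
From the vis-viva equation, v = √[μ(2/r − 1/a_t)] = 0.9326 km/s.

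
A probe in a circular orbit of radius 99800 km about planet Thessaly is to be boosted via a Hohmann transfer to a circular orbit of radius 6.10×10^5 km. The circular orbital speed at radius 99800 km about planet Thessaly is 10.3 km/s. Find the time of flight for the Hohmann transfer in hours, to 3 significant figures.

t = 56.7 hours

From the circular-orbit relation v² = μ/r at r = 99800 km: μ = v²r = (10.3)² × 99800 = 1.05878×10^7 km³/s².
Semi-major axis of the transfer orbit: a_t = (99800 + 6.100×10^5)/2 = 3.549×10^5 km.
Transfer time t = π√(a_t³/μ) = π√((3.549×10^5)³ / 1.05878×10^7) = 2.041×10^5 s.
Converting: 2.041×10^5 s ÷ 3600 s/hour = 56.7 hours.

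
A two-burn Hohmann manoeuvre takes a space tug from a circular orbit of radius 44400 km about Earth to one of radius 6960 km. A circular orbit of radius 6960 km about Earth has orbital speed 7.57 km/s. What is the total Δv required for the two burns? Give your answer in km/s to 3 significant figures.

From the circular-orbit relation v² = μ/r at r = 6960 km: μ = v²r = (7.57)² × 6960 = 3.98842×10^5 km³/s².
The Hohmann ellipse has a_t = (r₁ + r₂)/2 = 25680 km.
At r₁ the circular-orbit speed is v₁ = √(μ/r₁) = 2.997 km/s.
Transfer-orbit speed at r₁ (vis-viva): v_a = √[μ(2/r₁ − 1/a_t)] = 1.560 km/s.
First burn Δv₁ = |v_a − v₁| = 1.437 km/s.
Circular speed at r₂: v₂ = √(μ/r₂) = 7.570 km/s.
Transfer-orbit speed at r₂: v_p = √[μ(2/r₂ − 1/a_t)] = 9.954 km/s.
Second burn Δv₂ = |v₂ − v_p| = 2.384 km/s.
Total Δv = Δv₁ + Δv₂ = 3.821 km/s.

Δv = 3.82 km/s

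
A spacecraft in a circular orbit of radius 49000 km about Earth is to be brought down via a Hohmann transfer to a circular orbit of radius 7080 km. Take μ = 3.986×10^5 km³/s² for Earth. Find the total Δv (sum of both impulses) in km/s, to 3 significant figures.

Transfer-ellipse semi-major axis a_t = (r₁ + r₂)/2 = (49000 + 7080)/2 = 28040 km.
Circular speed at r₁: v₁ = √(μ/r₁) = √(3.986×10^5/49000) = 2.852 km/s.
On the transfer ellipse at r₁, vis-viva equation gives v_a = √[μ(2/r₁ − 1/a_t)] = 1.433 km/s.
First burn Δv₁ = |v_a − v₁| = 1.419 km/s.
At r₂, v₂ = √(μ/r₂) = 7.503 km/s.
Transfer-orbit speed at r₂: v_p = √[μ(2/r₂ − 1/a_t)] = 9.919 km/s.
Second burn Δv₂ = |v₂ − v_p| = 2.416 km/s.
Total Δv = Δv₁ + Δv₂ = 3.835 km/s.

Δv = 3.83 km/s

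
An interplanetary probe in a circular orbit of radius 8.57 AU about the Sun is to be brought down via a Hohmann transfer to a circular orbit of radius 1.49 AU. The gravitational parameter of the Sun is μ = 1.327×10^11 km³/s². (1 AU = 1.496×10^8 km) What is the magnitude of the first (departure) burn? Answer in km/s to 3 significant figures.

Δv₁ = 4.64 km/s

In km: r₁ = 8.57 × 1.496×10^8 = 1.282072×10^9 km; r₂ = 1.49 × 1.496×10^8 = 2.22904×10^8 km.
Semi-major axis of the transfer orbit: a_t = (1.282072×10^9 + 2.22904×10^8)/2 = 7.52488×10^8 km.
On the circular orbit at r = 1.282072×10^9 km, v_c = √(μ/r) = 10.174 km/s.
Transfer-orbit speed at the same r (vis-viva, a = a_t): v_t = √[μ(2/r − 1/a_t)] = 5.5372 km/s.
Δv₁ = |v_t − v_c| = |5.5372 − 10.174| = 4.637 km/s.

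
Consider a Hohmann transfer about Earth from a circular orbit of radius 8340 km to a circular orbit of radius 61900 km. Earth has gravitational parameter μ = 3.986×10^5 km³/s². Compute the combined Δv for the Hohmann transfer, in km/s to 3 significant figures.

Δv = 3.57 km/s

Transfer-ellipse semi-major axis a_t = (r₁ + r₂)/2 = (8340 + 61900)/2 = 35120 km.
Circular speed at r₁: v₁ = √(μ/r₁) = √(3.986×10^5/8340) = 6.913 km/s.
On the transfer ellipse at r₁, v² = μ(2/r − 1/a) gives v_p = √[μ(2/r₁ − 1/a_t)] = 9.178 km/s.
First burn Δv₁ = |v_p − v₁| = 2.265 km/s.
At r₂, v₂ = √(μ/r₂) = 2.538 km/s.
Transfer-orbit speed at r₂: v_a = √[μ(2/r₂ − 1/a_t)] = 1.237 km/s.
Second burn Δv₂ = |v₂ − v_a| = 1.301 km/s.
Total Δv = Δv₁ + Δv₂ = 3.566 km/s.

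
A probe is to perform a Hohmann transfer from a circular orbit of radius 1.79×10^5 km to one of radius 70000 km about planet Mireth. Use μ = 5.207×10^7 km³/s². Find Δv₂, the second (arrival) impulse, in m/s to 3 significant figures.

Δv₂ = 5430 m/s

The Hohmann ellipse has a_t = (r₁ + r₂)/2 = 1.245×10^5 km.
On the circular orbit at r = 70000 km, v_c = √(μ/r) = 27.274 km/s.
Transfer-orbit speed at the same r (vis-viva, a = a_t): v_t = √[μ(2/r − 1/a_t)] = 32.703 km/s.
Δv₂ = |v_t − v_c| = |32.703 − 27.274| = 5.429 km/s.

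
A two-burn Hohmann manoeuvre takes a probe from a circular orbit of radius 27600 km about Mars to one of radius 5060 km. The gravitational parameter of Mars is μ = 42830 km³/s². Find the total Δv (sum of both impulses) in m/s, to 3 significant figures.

Δv = 1430 m/s

Semi-major axis of the transfer orbit: a_t = (27600 + 5060)/2 = 16330 km.
At r₁ the circular-orbit speed is v₁ = √(μ/r₁) = 1.2457 km/s.
On the transfer ellipse at r₁, vis-viva gives v_a = √[μ(2/r₁ − 1/a_t)] = 0.69343 km/s.
First burn Δv₁ = |v_a − v₁| = 0.5523 km/s.
At r₂, v₂ = √(μ/r₂) = 2.909 km/s.
Transfer-orbit speed at r₂: v_p = √[μ(2/r₂ − 1/a_t)] = 3.782 km/s.
Second burn Δv₂ = |v₂ − v_p| = 0.8730 km/s.
Δv = Δv₁ + Δv₂ = 0.5523 + 0.8730 = 1.425 km/s.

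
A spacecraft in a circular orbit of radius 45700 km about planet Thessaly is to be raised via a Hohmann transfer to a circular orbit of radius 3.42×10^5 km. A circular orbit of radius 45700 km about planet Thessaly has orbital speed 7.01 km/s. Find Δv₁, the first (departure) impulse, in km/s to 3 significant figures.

From the circular-orbit relation v² = μ/r at r = 45700 km: μ = v²r = (7.01)² × 45700 = 2.24570×10^6 km³/s².
Transfer-ellipse semi-major axis a_t = (r₁ + r₂)/2 = (45700 + 3.420×10^5)/2 = 1.9385×10^5 km.
On the circular orbit at r = 45700 km, v_c = √(μ/r) = 7.010 km/s.
Vis-viva on the transfer ellipse at r = 45700 km gives v_t = √[μ(2/r − 1/a_t)] = 9.311 km/s.
Δv₁ = |v_t − v_c| = |9.311 − 7.010| = 2.301 km/s.

Δv₁ = 2.30 km/s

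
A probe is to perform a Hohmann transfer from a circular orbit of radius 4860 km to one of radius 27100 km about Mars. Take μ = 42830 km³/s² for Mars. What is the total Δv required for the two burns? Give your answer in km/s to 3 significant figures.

Transfer-ellipse semi-major axis a_t = (r₁ + r₂)/2 = (4860 + 27100)/2 = 15980 km.
Circular speed at r₁: v₁ = √(μ/r₁) = √(42830/4860) = 2.9686 km/s.
Transfer-orbit speed at r₁ (vis-viva): v_p = √[μ(2/r₁ − 1/a_t)] = 3.8659 km/s.
First burn Δv₁ = |v_p − v₁| = 0.8973 km/s.
Circular speed at r₂: v₂ = √(μ/r₂) = 1.2572 km/s.
Transfer-orbit speed at r₂: v_a = √[μ(2/r₂ − 1/a_t)] = 0.69330 km/s.
Second burn Δv₂ = |v₂ − v_a| = 0.5639 km/s.
Δv = Δv₁ + Δv₂ = 0.8973 + 0.5639 = 1.461 km/s.

Δv = 1.46 km/s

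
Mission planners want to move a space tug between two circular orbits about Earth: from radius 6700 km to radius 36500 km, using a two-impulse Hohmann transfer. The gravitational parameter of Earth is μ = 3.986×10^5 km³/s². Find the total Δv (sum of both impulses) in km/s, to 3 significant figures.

Transfer-ellipse semi-major axis a_t = (r₁ + r₂)/2 = (6700 + 36500)/2 = 21600 km.
Circular speed at r₁: v₁ = √(μ/r₁) = √(3.986×10^5/6700) = 7.713141 km/s.
Transfer-orbit speed at r₁ (vis-viva equation): v_p = √[μ(2/r₁ − 1/a_t)] = 10.02653 km/s.
First burn Δv₁ = |v_p − v₁| = 2.31339 km/s.
Circular speed at r₂: v₂ = √(μ/r₂) = 3.30463 km/s.
Transfer-orbit speed at r₂: v_a = √[μ(2/r₂ − 1/a_t)] = 1.84049 km/s.
Second burn Δv₂ = |v₂ − v_a| = 1.46414 km/s.
Total Δv = Δv₁ + Δv₂ = 3.778 km/s.

Δv = 3.78 km/s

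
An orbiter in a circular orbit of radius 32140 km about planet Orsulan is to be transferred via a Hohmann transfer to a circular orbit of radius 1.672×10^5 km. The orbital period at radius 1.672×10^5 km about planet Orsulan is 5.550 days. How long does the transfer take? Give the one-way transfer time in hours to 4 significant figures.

From Kepler's third law T² = 4π²r³/μ at r = 1.672×10^5 km, T = 5.550 days = 5.550 × 86400 s = 4.7952×10^5 s: μ = 4π²r³/T² = 8.02519×10^5 km³/s².
Semi-major axis of the transfer orbit: a_t = (32140 + 1.672×10^5)/2 = 99670 km.
Transfer time t = π√(a_t³/μ) = π√((99670)³ / 8.02519×10^5) = 1.1035×10^5 s.
Converting: 1.1035×10^5 s ÷ 3600 s/hour = 30.65 hours.

t = 30.65 hours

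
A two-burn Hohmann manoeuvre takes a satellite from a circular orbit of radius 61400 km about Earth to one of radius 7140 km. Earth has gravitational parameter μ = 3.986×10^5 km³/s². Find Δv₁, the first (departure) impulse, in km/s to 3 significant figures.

Δv₁ = 1.38 km/s

Semi-major axis of the transfer orbit: a_t = (61400 + 7140)/2 = 34270 km.
Circular speed at r = 61400 km: v_c = √(μ/r) = 2.548 km/s.
Transfer-orbit speed at the same r (vis-viva, a = a_t): v_t = √[μ(2/r − 1/a_t)] = 1.163 km/s.
Δv₁ = |v_t − v_c| = |1.163 − 2.548| = 1.385 km/s.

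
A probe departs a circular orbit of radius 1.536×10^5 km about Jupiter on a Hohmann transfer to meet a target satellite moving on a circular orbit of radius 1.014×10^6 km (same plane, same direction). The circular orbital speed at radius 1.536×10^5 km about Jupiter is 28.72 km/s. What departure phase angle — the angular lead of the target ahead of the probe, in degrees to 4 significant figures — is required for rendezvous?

φ = 101.4°

From the circular-orbit relation v² = μ/r at r = 1.536×10^5 km: μ = v²r = (28.72)² × 1.536×10^5 = 1.26695×10^8 km³/s².
Semi-major axis of the transfer orbit: a_t = (1.536×10^5 + 1.014×10^6)/2 = 5.838×10^5 km.
The half-period of the transfer ellipse is t = π√(a_t³/μ) = 1.24499×10^5 s.
The target's mean motion on its circular orbit is ω₂ = √(μ/r₂³) = 1.10236×10^-5 rad/s.
Angle swept by the target during transfer: ω₂·t = 1.3724 rad = 78.63°.
The probe traverses 180° on the transfer ellipse, so the target must lead by 180° − 78.63° = 101.4°.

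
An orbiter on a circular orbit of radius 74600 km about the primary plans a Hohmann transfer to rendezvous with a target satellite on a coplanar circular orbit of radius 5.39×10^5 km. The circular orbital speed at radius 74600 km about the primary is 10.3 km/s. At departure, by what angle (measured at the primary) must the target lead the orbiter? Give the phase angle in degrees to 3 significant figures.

φ = 103°

From the circular-orbit relation v² = μ/r at r = 74600 km: μ = v²r = (10.3)² × 74600 = 7.91431×10^6 km³/s².
The Hohmann ellipse has a_t = (r₁ + r₂)/2 = 3.068×10^5 km.
The half-period of the transfer ellipse is t = π√(a_t³/μ) = 1.8977×10^5 s.
Target angular speed ω₂ = √(μ/r₂³) = 7.1092×10^-6 rad/s.
Angle swept by the target during transfer: ω₂·t = 1.3491 rad = 77.30°.
The orbiter traverses 180° on the transfer ellipse, so the target must lead by 180° − 77.30° = 103°.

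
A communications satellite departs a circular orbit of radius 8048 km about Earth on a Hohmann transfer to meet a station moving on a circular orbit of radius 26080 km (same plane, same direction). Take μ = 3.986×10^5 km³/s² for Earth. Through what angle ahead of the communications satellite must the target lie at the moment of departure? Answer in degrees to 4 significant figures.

φ = 84.74°

The Hohmann ellipse has a_t = (r₁ + r₂)/2 = 17064 km.
Transfer time t = π√(a_t³/μ) = 11091.8 s.
The target's mean motion on its circular orbit is ω₂ = √(μ/r₂³) = 1.49902×10^-4 rad/s.
Angle swept by the target during transfer: ω₂·t = 1.66268 rad = 95.26°.
Arrival is 180° from departure on the ellipse, so φ = 180° − 95.26° = 84.74°.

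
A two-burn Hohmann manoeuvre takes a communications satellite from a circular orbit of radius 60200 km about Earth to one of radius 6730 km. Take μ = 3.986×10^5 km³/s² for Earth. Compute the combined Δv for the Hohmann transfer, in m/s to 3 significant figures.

Δv = 4050 m/s

Semi-major axis of the transfer orbit: a_t = (60200 + 6730)/2 = 33465 km.
At r₁ the circular-orbit speed is v₁ = √(μ/r₁) = 2.573 km/s.
Transfer-orbit speed at r₁ (vis-viva): v_a = √[μ(2/r₁ − 1/a_t)] = 1.154 km/s.
First burn Δv₁ = |v_a − v₁| = 1.419 km/s.
Circular speed at r₂: v₂ = √(μ/r₂) = 7.6959 km/s.
Transfer-orbit speed at r₂: v_p = √[μ(2/r₂ − 1/a_t)] = 10.322 km/s.
Second burn Δv₂ = |v₂ − v_p| = 2.626 km/s.
Total Δv = Δv₁ + Δv₂ = 4.045 km/s.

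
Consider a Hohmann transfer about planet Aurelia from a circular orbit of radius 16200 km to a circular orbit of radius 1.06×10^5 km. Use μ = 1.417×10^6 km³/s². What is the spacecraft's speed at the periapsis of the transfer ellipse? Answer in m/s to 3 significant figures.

v = 12300 m/s

Semi-major axis of the transfer orbit: a_t = (16200 + 1.060×10^5)/2 = 61100 km.
At periapsis, r = 16200 km.
Applying v² = μ(2/r − 1/a_t): v = 12.32 km/s.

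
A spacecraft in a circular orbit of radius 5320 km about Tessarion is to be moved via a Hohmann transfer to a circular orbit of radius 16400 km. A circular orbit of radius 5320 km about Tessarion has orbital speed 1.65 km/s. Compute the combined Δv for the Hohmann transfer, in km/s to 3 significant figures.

From the circular-orbit relation v² = μ/r at r = 5320 km: μ = v²r = (1.65)² × 5320 = 14483.7 km³/s².
The Hohmann ellipse has a_t = (r₁ + r₂)/2 = 10860 km.
Circular speed at r₁: v₁ = √(μ/r₁) = √(14483.7/5320) = 1.65000 km/s.
On the transfer ellipse at r₁, v² = μ(2/r − 1/a) gives v_p = √[μ(2/r₁ − 1/a_t)] = 2.02764 km/s.
First burn Δv₁ = |v_p − v₁| = 0.37764 km/s.
Circular speed at r₂: v₂ = √(μ/r₂) = 0.9397619 km/s.
Transfer-orbit speed at r₂: v_a = √[μ(2/r₂ − 1/a_t)] = 0.6577468 km/s.
Second burn Δv₂ = |v₂ − v_a| = 0.28202 km/s.
Total Δv = Δv₁ + Δv₂ = 0.6597 km/s.

Δv = 0.660 km/s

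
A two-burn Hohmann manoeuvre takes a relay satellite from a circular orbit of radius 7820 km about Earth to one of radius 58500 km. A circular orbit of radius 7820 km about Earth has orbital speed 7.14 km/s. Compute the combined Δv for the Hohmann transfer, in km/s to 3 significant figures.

From the circular-orbit relation v² = μ/r at r = 7820 km: μ = v²r = (7.14)² × 7820 = 3.98660×10^5 km³/s².
Semi-major axis of the transfer orbit: a_t = (7820 + 58500)/2 = 33160 km.
Circular speed at r₁: v₁ = √(μ/r₁) = √(3.98660×10^5/7820) = 7.1400 km/s.
On the transfer ellipse at r₁, vis-viva equation gives v_p = √[μ(2/r₁ − 1/a_t)] = 9.4835 km/s.
First burn Δv₁ = |v_p − v₁| = 2.3435 km/s.
Circular speed at r₂: v₂ = √(μ/r₂) = 2.6105 km/s.
Transfer-orbit speed at r₂: v_a = √[μ(2/r₂ − 1/a_t)] = 1.2677 km/s.
Second burn Δv₂ = |v₂ − v_a| = 1.3428 km/s.
Δv = Δv₁ + Δv₂ = 2.3435 + 1.3428 = 3.686 km/s.

Δv = 3.69 km/s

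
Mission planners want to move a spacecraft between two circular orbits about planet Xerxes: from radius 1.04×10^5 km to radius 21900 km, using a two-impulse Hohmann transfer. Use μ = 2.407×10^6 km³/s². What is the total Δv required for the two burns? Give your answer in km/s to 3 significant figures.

The Hohmann ellipse has a_t = (r₁ + r₂)/2 = 62950 km.
At r₁ the circular-orbit speed is v₁ = √(μ/r₁) = 4.81085 km/s.
Transfer-orbit speed at r₁ (vis-viva): v_a = √[μ(2/r₁ − 1/a_t)] = 2.83756 km/s.
First burn Δv₁ = |v_a − v₁| = 1.9733 km/s.
At r₂, v₂ = √(μ/r₂) = 10.4837 km/s.
Transfer-orbit speed at r₂: v_p = √[μ(2/r₂ − 1/a_t)] = 13.4752 km/s.
Second burn Δv₂ = |v₂ − v_p| = 2.9915 km/s.
Δv = Δv₁ + Δv₂ = 1.9733 + 2.9915 = 4.965 km/s.

Δv = 4.96 km/s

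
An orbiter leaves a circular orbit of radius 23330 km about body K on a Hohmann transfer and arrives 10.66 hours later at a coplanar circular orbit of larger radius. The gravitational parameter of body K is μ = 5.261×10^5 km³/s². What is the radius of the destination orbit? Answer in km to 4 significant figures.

r₂ = 62310 km

Transfer time t = 10.66 hours = 38376 s, and t = π√(a_t³/μ).
So a_t = (μ t²/π²)^(1/3) = (5.261×10^5 × (38376)² / π²)^(1/3) = 42818 km.
Since a_t = (r₁ + r₂)/2, r₂ = 2a_t − r₁ = 2×42818 − 23330 = 62306 km.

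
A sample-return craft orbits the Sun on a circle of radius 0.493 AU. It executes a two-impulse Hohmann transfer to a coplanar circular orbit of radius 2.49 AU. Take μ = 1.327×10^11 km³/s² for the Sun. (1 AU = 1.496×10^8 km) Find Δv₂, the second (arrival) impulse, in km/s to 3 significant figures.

Δv₂ = 8.02 km/s

In km: r₁ = 0.493 × 1.496×10^8 = 7.37528×10^7 km; r₂ = 2.49 × 1.496×10^8 = 3.72504×10^8 km.
Transfer-ellipse semi-major axis a_t = (r₁ + r₂)/2 = (7.37528×10^7 + 3.72504×10^8)/2 = 2.231284×10^8 km.
On the circular orbit at r = 3.72504×10^8 km, v_c = √(μ/r) = 18.874 km/s.
Vis-viva on the transfer ellipse at r = 3.72504×10^8 km gives v_t = √[μ(2/r − 1/a_t)] = 10.851 km/s.
Δv₂ = |v_t − v_c| = |10.851 − 18.874| = 8.023 km/s.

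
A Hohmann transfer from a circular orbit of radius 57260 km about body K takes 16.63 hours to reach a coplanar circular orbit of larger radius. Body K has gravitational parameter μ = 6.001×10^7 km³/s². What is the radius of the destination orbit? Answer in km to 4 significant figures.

r₂ = 5.014×10^5 km

Transfer time t = 16.63 hours = 59868 s, and t = π√(a_t³/μ).
So a_t = (μ t²/π²)^(1/3) = (6.001×10^7 × (59868)² / π²)^(1/3) = 2.7932×10^5 km.
Since a_t = (r₁ + r₂)/2, r₂ = 2a_t − r₁ = 2×2.7932×10^5 − 57260 = 5.0138×10^5 km.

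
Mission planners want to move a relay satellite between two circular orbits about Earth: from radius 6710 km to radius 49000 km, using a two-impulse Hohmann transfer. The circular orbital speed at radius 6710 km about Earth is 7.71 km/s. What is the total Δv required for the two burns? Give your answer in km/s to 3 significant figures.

From the circular-orbit relation v² = μ/r at r = 6710 km: μ = v²r = (7.71)² × 6710 = 3.98870×10^5 km³/s².
Semi-major axis of the transfer orbit: a_t = (6710 + 49000)/2 = 27855 km.
Circular speed at r₁: v₁ = √(μ/r₁) = √(3.98870×10^5/6710) = 7.7100 km/s.
On the transfer ellipse at r₁, vis-viva gives v_p = √[μ(2/r₁ − 1/a_t)] = 10.226 km/s.
First burn Δv₁ = |v_p − v₁| = 2.516 km/s.
At r₂, v₂ = √(μ/r₂) = 2.853 km/s.
Transfer-orbit speed at r₂: v_a = √[μ(2/r₂ − 1/a_t)] = 1.400 km/s.
Second burn Δv₂ = |v₂ − v_a| = 1.453 km/s.
Δv = Δv₁ + Δv₂ = 2.516 + 1.453 = 3.969 km/s.

Δv = 3.97 km/s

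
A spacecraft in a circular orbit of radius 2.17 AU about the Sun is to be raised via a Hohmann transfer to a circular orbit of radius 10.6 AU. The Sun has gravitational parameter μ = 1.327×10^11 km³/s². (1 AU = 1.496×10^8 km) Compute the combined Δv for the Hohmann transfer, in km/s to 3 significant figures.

Δv = 9.65 km/s

In km: r₁ = 2.17 × 1.496×10^8 = 3.24632×10^8 km; r₂ = 10.6 × 1.496×10^8 = 1.58576×10^9 km.
Semi-major axis of the transfer orbit: a_t = (3.24632×10^8 + 1.58576×10^9)/2 = 9.55196×10^8 km.
At r₁ the circular-orbit speed is v₁ = √(μ/r₁) = 20.218 km/s.
Transfer-orbit speed at r₁ (vis-viva): v_p = √[μ(2/r₁ − 1/a_t)] = 26.050 km/s.
First burn Δv₁ = |v_p − v₁| = 5.832 km/s.
Circular speed at r₂: v₂ = √(μ/r₂) = 9.148 km/s.
Transfer-orbit speed at r₂: v_a = √[μ(2/r₂ − 1/a_t)] = 5.333 km/s.
Second burn Δv₂ = |v₂ − v_a| = 3.815 km/s.
Δv = Δv₁ + Δv₂ = 5.832 + 3.815 = 9.647 km/s.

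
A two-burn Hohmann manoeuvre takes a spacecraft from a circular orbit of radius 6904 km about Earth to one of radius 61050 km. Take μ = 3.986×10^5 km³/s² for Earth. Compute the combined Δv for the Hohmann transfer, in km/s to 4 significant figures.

Transfer-ellipse semi-major axis a_t = (r₁ + r₂)/2 = (6904 + 61050)/2 = 33977 km.
Circular speed at r₁: v₁ = √(μ/r₁) = √(3.986×10^5/6904) = 7.5983 km/s.
Transfer-orbit speed at r₁ (vis-viva): v_p = √[μ(2/r₁ − 1/a_t)] = 10.185 km/s.
First burn Δv₁ = |v_p − v₁| = 2.587 km/s.
At r₂, v₂ = √(μ/r₂) = 2.555 km/s.
Transfer-orbit speed at r₂: v_a = √[μ(2/r₂ − 1/a_t)] = 1.152 km/s.
Second burn Δv₂ = |v₂ − v_a| = 1.403 km/s.
Total Δv = Δv₁ + Δv₂ = 3.990 km/s.

Δv = 3.990 km/s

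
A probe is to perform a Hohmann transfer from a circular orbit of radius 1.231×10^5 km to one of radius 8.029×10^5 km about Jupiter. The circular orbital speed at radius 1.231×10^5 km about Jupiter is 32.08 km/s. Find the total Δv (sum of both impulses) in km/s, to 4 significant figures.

From the circular-orbit relation v² = μ/r at r = 1.231×10^5 km: μ = v²r = (32.08)² × 1.231×10^5 = 1.26685×10^8 km³/s².
The Hohmann ellipse has a_t = (r₁ + r₂)/2 = 4.630×10^5 km.
Circular speed at r₁: v₁ = √(μ/r₁) = √(1.26685×10^8/1.231×10^5) = 32.080 km/s.
On the transfer ellipse at r₁, vis-viva equation gives v_p = √[μ(2/r₁ − 1/a_t)] = 42.245 km/s.
First burn Δv₁ = |v_p − v₁| = 10.165 km/s.
Circular speed at r₂: v₂ = √(μ/r₂) = 12.56124 km/s.
Transfer-orbit speed at r₂: v_a = √[μ(2/r₂ − 1/a_t)] = 6.476960 km/s.
Second burn Δv₂ = |v₂ − v_a| = 6.0843 km/s.
Total Δv = Δv₁ + Δv₂ = 16.25 km/s.

Δv = 16.25 km/s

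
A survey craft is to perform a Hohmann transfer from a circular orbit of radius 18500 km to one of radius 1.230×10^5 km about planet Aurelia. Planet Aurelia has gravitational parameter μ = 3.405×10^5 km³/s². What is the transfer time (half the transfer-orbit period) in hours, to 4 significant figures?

t = 28.14 hours

Transfer-ellipse semi-major axis a_t = (r₁ + r₂)/2 = (18500 + 1.230×10^5)/2 = 70750 km.
Transfer time t = π√(a_t³/μ) = π√((70750)³ / 3.405×10^5) = 1.013×10^5 s.
Converting: 1.013×10^5 s ÷ 3600 s/hour = 28.14 hours.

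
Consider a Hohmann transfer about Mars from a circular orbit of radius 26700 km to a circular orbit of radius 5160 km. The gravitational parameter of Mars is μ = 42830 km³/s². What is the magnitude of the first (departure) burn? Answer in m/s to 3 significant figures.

Δv₁ = 546 m/s

The Hohmann ellipse has a_t = (r₁ + r₂)/2 = 15930 km.
Circular speed at r = 26700 km: v_c = √(μ/r) = 1.2665 km/s.
Transfer-orbit speed at the same r (vis-viva, a = a_t): v_t = √[μ(2/r − 1/a_t)] = 0.72083 km/s.
Δv₁ = |v_t − v_c| = |0.72083 − 1.2665| = 0.5457 km/s.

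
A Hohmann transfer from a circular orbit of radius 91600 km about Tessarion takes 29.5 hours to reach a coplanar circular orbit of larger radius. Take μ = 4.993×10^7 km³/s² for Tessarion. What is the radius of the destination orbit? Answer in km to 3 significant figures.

Transfer time t = 29.5 hours = 1.062×10^5 s, and t = π√(a_t³/μ).
So a_t = (μ t²/π²)^(1/3) = (4.993×10^7 × (1.062×10^5)² / π²)^(1/3) = 3.8498×10^5 km.
Since a_t = (r₁ + r₂)/2, r₂ = 2a_t − r₁ = 2×3.8498×10^5 − 91600 = 6.7836×10^5 km.

r₂ = 6.78×10^5 km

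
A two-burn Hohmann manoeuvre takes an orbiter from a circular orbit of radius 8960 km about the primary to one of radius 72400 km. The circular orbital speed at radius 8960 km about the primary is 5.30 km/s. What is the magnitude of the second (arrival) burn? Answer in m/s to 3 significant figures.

Δv₂ = 989 m/s

From the circular-orbit relation v² = μ/r at r = 8960 km: μ = v²r = (5.30)² × 8960 = 2.51686×10^5 km³/s².
Transfer-ellipse semi-major axis a_t = (r₁ + r₂)/2 = (8960 + 72400)/2 = 40680 km.
Circular speed at r = 72400 km: v_c = √(μ/r) = 1.8645 km/s.
Vis-viva on the transfer ellipse at r = 72400 km gives v_t = √[μ(2/r − 1/a_t)] = 0.87503 km/s.
Δv₂ = |v_t − v_c| = |0.87503 − 1.8645| = 0.9895 km/s.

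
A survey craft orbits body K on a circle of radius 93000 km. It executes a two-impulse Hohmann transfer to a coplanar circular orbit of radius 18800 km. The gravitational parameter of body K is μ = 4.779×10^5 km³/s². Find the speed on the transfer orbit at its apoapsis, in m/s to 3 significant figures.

v = 1310 m/s

Semi-major axis of the transfer orbit: a_t = (93000 + 18800)/2 = 55900 km.
The apoapsis of the transfer ellipse is at r = 93000 km.
Applying v² = μ(2/r − 1/a_t): v = 1.315 km/s.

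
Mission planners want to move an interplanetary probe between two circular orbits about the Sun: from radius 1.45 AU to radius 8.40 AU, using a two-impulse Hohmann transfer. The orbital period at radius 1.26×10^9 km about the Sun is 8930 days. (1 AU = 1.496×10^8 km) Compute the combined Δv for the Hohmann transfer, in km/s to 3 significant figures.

From Kepler's third law T² = 4π²r³/μ at r = 1.26×10^9 km, T = 8930 days = 8930 × 86400 s = 7.71552×10^8 s: μ = 4π²r³/T² = 1.32660×10^11 km³/s².
In km: r₁ = 1.45 × 1.496×10^8 = 2.1692×10^8 km; r₂ = 8.40 × 1.496×10^8 = 1.25664×10^9 km.
Semi-major axis of the transfer orbit: a_t = (2.1692×10^8 + 1.25664×10^9)/2 = 7.3678×10^8 km.
Circular speed at r₁: v₁ = √(μ/r₁) = √(1.32660×10^11/2.1692×10^8) = 24.730 km/s.
On the transfer ellipse at r₁, v² = μ(2/r − 1/a) gives v_p = √[μ(2/r₁ − 1/a_t)] = 32.297 km/s.
First burn Δv₁ = |v_p − v₁| = 7.567 km/s.
At r₂, v₂ = √(μ/r₂) = 10.275 km/s.
Transfer-orbit speed at r₂: v_a = √[μ(2/r₂ − 1/a_t)] = 5.5750 km/s.
Second burn Δv₂ = |v₂ − v_a| = 4.700 km/s.
Total Δv = Δv₁ + Δv₂ = 12.27 km/s.

Δv = 12.3 km/s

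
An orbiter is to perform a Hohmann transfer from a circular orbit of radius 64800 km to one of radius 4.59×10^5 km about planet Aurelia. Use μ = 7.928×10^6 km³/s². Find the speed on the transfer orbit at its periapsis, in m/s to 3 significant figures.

v = 14600 m/s

The Hohmann ellipse has a_t = (r₁ + r₂)/2 = 2.619×10^5 km.
At periapsis, r = 64800 km.
Applying v² = μ(2/r − 1/a_t): v = 14.64 km/s.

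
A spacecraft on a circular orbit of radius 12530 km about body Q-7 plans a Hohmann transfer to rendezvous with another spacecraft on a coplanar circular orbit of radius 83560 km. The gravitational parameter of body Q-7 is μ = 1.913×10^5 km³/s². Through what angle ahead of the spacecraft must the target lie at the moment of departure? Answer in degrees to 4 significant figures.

Transfer-ellipse semi-major axis a_t = (r₁ + r₂)/2 = (12530 + 83560)/2 = 48045 km.
The half-period of the transfer ellipse is t = π√(a_t³/μ) = 75642 s.
The target's mean motion on its circular orbit is ω₂ = √(μ/r₂³) = 1.8108×10^-5 rad/s.
Angle swept by the target during transfer: ω₂·t = 1.3697 rad = 78.48°.
Arrival is 180° from departure on the ellipse, so φ = 180° − 78.48° = 101.5°.

φ = 101.5°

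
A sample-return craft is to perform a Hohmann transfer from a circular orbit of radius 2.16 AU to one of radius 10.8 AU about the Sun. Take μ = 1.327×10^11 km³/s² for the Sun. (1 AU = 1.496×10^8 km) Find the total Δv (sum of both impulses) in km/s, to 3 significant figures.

In km: r₁ = 2.16 × 1.496×10^8 = 3.23136×10^8 km; r₂ = 10.8 × 1.496×10^8 = 1.61568×10^9 km.
The Hohmann ellipse has a_t = (r₁ + r₂)/2 = 9.69408×10^8 km.
Circular speed at r₁: v₁ = √(μ/r₁) = √(1.327×10^11/3.23136×10^8) = 20.265 km/s.
On the transfer ellipse at r₁, v² = μ(2/r − 1/a) gives v_p = √[μ(2/r₁ − 1/a_t)] = 26.162 km/s.
First burn Δv₁ = |v_p − v₁| = 5.897 km/s.
At r₂, v₂ = √(μ/r₂) = 9.0627 km/s.
Transfer-orbit speed at r₂: v_a = √[μ(2/r₂ − 1/a_t)] = 5.2324 km/s.
Second burn Δv₂ = |v₂ − v_a| = 3.830 km/s.
Total Δv = Δv₁ + Δv₂ = 9.727 km/s.

Δv = 9.73 km/s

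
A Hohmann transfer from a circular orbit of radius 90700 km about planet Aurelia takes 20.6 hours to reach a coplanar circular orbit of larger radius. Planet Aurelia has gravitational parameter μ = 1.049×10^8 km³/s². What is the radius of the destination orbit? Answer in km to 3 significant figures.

Transfer time t = 20.6 hours = 74160 s, and t = π√(a_t³/μ).
So a_t = (μ t²/π²)^(1/3) = (1.049×10^8 × (74160)² / π²)^(1/3) = 3.88095×10^5 km.
Since a_t = (r₁ + r₂)/2, r₂ = 2a_t − r₁ = 2×3.88095×10^5 − 90700 = 6.8549×10^5 km.

r₂ = 6.85×10^5 km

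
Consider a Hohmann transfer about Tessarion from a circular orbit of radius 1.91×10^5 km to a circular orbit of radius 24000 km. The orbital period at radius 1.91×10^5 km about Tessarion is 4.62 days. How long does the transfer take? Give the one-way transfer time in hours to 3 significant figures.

From Kepler's third law T² = 4π²r³/μ at r = 1.91×10^5 km, T = 4.62 days = 4.62 × 86400 s = 3.99168×10^5 s: μ = 4π²r³/T² = 1.72643×10^6 km³/s².
Semi-major axis of the transfer orbit: a_t = (1.910×10^5 + 24000)/2 = 1.075×10^5 km.
By Kepler's third law the transfer-orbit period is T = 2π√(a_t³/μ), so t = T/2 = 84270 s.
Converting: 84270 s ÷ 3600 s/hour = 23.4 hours.

t = 23.4 hours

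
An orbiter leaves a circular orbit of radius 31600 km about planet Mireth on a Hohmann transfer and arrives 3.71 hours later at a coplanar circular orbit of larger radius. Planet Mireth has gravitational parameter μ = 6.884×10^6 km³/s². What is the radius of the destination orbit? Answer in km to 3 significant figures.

Transfer time t = 3.71 hours = 13356 s, and t = π√(a_t³/μ).
So a_t = (μ t²/π²)^(1/3) = (6.884×10^6 × (13356)² / π²)^(1/3) = 49923 km.
Since a_t = (r₁ + r₂)/2, r₂ = 2a_t − r₁ = 2×49923 − 31600 = 68246 km.

r₂ = 68200 km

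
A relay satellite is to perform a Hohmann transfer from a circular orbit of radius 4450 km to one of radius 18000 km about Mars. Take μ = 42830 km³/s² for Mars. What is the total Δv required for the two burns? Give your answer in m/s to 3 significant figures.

Δv = 1400 m/s

Semi-major axis of the transfer orbit: a_t = (4450 + 18000)/2 = 11225 km.
At r₁ the circular-orbit speed is v₁ = √(μ/r₁) = 3.10237 km/s.
On the transfer ellipse at r₁, v² = μ(2/r − 1/a) gives v_p = √[μ(2/r₁ − 1/a_t)] = 3.92859 km/s.
First burn Δv₁ = |v_p − v₁| = 0.82622 km/s.
Circular speed at r₂: v₂ = √(μ/r₂) = 1.542545 km/s.
Transfer-orbit speed at r₂: v_a = √[μ(2/r₂ − 1/a_t)] = 0.9712357 km/s.
Second burn Δv₂ = |v₂ − v_a| = 0.57131 km/s.
Δv = Δv₁ + Δv₂ = 0.82622 + 0.57131 = 1.398 km/s.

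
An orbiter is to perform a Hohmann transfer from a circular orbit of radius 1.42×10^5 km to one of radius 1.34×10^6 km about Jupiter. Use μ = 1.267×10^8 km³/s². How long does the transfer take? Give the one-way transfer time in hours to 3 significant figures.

Transfer-ellipse semi-major axis a_t = (r₁ + r₂)/2 = (1.420×10^5 + 1.340×10^6)/2 = 7.410×10^5 km.
Half the transfer-orbit period gives t = π√(a_t³/μ) = 1.7803×10^5 s.
Converting: 1.7803×10^5 s ÷ 3600 s/hour = 49.5 hours.

t = 49.5 hours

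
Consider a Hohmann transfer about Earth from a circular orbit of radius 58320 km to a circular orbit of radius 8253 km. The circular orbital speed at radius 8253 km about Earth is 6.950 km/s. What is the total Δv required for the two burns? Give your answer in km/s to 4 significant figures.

Δv = 3.562 km/s

From the circular-orbit relation v² = μ/r at r = 8253 km: μ = v²r = (6.950)² × 8253 = 3.98641×10^5 km³/s².
Semi-major axis of the transfer orbit: a_t = (58320 + 8253)/2 = 33286.5 km.
At r₁ the circular-orbit speed is v₁ = √(μ/r₁) = 2.6145 km/s.
On the transfer ellipse at r₁, v² = μ(2/r − 1/a) gives v_a = √[μ(2/r₁ − 1/a_t)] = 1.3018 km/s.
First burn Δv₁ = |v_a − v₁| = 1.313 km/s.
Circular speed at r₂: v₂ = √(μ/r₂) = 6.950 km/s.
Transfer-orbit speed at r₂: v_p = √[μ(2/r₂ − 1/a_t)] = 9.199 km/s.
Second burn Δv₂ = |v₂ − v_p| = 2.249 km/s.
Δv = Δv₁ + Δv₂ = 1.313 + 2.249 = 3.562 km/s.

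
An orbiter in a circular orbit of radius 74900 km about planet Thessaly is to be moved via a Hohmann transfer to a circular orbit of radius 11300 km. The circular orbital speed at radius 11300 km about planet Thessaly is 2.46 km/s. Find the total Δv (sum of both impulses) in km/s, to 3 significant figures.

From the circular-orbit relation v² = μ/r at r = 11300 km: μ = v²r = (2.46)² × 11300 = 68383.1 km³/s².
The Hohmann ellipse has a_t = (r₁ + r₂)/2 = 43100 km.
At r₁ the circular-orbit speed is v₁ = √(μ/r₁) = 0.95551 km/s.
On the transfer ellipse at r₁, vis-viva equation gives v_a = √[μ(2/r₁ − 1/a_t)] = 0.48925 km/s.
First burn Δv₁ = |v_a − v₁| = 0.4663 km/s.
At r₂, v₂ = √(μ/r₂) = 2.4600 km/s.
Transfer-orbit speed at r₂: v_p = √[μ(2/r₂ − 1/a_t)] = 3.2429 km/s.
Second burn Δv₂ = |v₂ − v_p| = 0.7829 km/s.
Δv = Δv₁ + Δv₂ = 0.4663 + 0.7829 = 1.249 km/s.

Δv = 1.25 km/s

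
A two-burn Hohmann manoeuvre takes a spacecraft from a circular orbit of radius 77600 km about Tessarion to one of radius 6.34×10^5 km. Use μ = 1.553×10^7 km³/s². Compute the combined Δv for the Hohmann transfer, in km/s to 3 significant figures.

Δv = 7.38 km/s

Transfer-ellipse semi-major axis a_t = (r₁ + r₂)/2 = (77600 + 6.340×10^5)/2 = 3.558×10^5 km.
Circular speed at r₁: v₁ = √(μ/r₁) = √(1.553×10^7/77600) = 14.147 km/s.
Transfer-orbit speed at r₁ (vis-viva): v_p = √[μ(2/r₁ − 1/a_t)] = 18.884 km/s.
First burn Δv₁ = |v_p − v₁| = 4.737 km/s.
At r₂, v₂ = √(μ/r₂) = 4.949 km/s.
Transfer-orbit speed at r₂: v_a = √[μ(2/r₂ − 1/a_t)] = 2.311 km/s.
Second burn Δv₂ = |v₂ − v_a| = 2.638 km/s.
Total Δv = Δv₁ + Δv₂ = 7.375 km/s.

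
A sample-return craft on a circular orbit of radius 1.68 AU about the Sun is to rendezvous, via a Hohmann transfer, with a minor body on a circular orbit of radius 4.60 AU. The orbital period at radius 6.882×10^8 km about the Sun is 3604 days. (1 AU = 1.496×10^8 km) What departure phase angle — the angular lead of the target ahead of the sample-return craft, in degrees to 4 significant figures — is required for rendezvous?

φ = 78.48°

From Kepler's third law T² = 4π²r³/μ at r = 6.882×10^8 km, T = 3604 days = 3604 × 86400 s = 3.113856×10^8 s: μ = 4π²r³/T² = 1.32711×10^11 km³/s².
In km: r₁ = 1.68 × 1.496×10^8 = 2.51328×10^8 km; r₂ = 4.60 × 1.496×10^8 = 6.8816×10^8 km.
The Hohmann ellipse has a_t = (r₁ + r₂)/2 = 4.69744×10^8 km.
Transfer time t = π√(a_t³/μ) = 8.780×10^7 s.
The target's mean motion on its circular orbit is ω₂ = √(μ/r₂³) = 2.018×10^-8 rad/s.
Angle swept by the target during transfer: ω₂·t = 1.7718 rad = 101.52°.
Arrival is 180° from departure on the ellipse, so φ = 180° − 101.52° = 78.48°.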